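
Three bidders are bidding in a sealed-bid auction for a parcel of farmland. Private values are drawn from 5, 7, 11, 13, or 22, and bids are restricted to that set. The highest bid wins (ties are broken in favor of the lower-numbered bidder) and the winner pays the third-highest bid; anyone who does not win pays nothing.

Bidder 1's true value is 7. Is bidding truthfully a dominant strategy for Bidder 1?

Consider the case where Bidder 2 bids 5 and Bidder 3 bids 11.
Truthful bid 7: loses, pays 0, utility 0.
Bid 11 instead: wins, pays 5, utility 7 - 5 = 2.
Since 2 > 0, bidding 11 is strictly better here, so truthful bidding is not dominant.

No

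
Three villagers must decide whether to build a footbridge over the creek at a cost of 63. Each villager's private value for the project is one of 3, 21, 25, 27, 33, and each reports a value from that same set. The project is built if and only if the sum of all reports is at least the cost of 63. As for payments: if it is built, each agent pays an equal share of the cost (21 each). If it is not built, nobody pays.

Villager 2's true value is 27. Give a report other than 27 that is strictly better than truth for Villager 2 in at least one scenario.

Suppose Villager 1 reports 3 and Villager 3 reports 27.
Report 27: project not built, utility 0.
Report 33: project built, pays 21, utility 27 - 21 = 6.
So reporting 33 beats truth here (6 > 0).

33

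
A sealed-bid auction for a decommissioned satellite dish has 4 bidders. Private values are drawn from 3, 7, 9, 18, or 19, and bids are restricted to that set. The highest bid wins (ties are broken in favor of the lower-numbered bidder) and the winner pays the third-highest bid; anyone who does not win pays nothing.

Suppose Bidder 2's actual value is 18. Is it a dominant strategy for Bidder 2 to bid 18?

No

Consider the case where Bidder 1 bids 3, Bidder 3 bids 3 and Bidder 4 bids 19.
Truthful bid 18: loses, pays 0, utility 0.
Bid 19 instead: wins, pays 3, utility 18 - 3 = 15.
Since 15 > 0, bidding 19 is strictly better here, so truthful bidding is not dominant.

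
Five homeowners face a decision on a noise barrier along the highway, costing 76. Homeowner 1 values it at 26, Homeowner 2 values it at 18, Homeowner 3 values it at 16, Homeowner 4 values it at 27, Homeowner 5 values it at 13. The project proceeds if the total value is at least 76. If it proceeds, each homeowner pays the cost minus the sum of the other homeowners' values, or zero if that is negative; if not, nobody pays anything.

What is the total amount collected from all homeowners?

Total value 100 ≥ cost 76, so it is built.
Homeowner 1: others sum to 74; max(0, 76 - 74) = 2.
Homeowner 2: others sum to 82; max(0, 76 - 82) = 0.
Homeowner 3: others sum to 84; max(0, 76 - 84) = 0.
Homeowner 4: others sum to 73; max(0, 76 - 73) = 3.
Homeowner 5: others sum to 87; max(0, 76 - 87) = 0.
Total collected = 2 + 0 + 0 + 3 + 0 = 5.

5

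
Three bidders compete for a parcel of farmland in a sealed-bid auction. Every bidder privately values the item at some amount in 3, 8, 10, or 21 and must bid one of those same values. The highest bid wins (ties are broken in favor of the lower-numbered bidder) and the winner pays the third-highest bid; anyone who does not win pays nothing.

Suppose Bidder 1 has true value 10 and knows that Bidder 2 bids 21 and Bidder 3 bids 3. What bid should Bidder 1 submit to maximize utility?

21

Bid 3: loses, pays 0, utility 0.
Bid 8: loses, pays 0, utility 0.
Bid 10: loses, pays 0, utility 0.
Bid 21: wins, pays 3, utility 10 - 3 = 7.
The best choice is 21 with utility 7.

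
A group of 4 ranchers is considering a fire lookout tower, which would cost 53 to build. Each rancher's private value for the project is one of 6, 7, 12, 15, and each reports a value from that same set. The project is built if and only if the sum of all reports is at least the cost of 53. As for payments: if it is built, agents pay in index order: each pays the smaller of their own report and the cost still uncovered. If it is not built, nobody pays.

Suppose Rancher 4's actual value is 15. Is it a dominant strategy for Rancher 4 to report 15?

Check each profile of the others' reports and compare truth against every alternative report.
Others report (12, 12, 15): truth gives 1, best alternative gives 0.
Others report (12, 15, 12): truth gives 1, best alternative gives 0.
Others report (15, 12, 12): truth gives 1, best alternative gives 0.
Others report (15, 15, 15): truth gives 7, best alternative gives 7.
Others report (12, 15, 15): truth gives 4, best alternative gives 4.
Others report (15, 12, 15): truth gives 4, best alternative gives 4.
(Remaining 58 profiles checked similarly; truth is weakly best in each.)
In every case the truthful report is at least as good as any alternative, so it is a dominant strategy.

Yes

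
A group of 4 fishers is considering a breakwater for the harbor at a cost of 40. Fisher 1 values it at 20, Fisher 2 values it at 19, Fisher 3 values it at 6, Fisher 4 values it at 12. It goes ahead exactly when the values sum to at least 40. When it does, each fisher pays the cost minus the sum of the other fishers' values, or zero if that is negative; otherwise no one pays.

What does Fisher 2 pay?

2

Total value 57 ≥ cost 40, so the project is built.
The other fishers' values sum to 38.
Cost minus that sum is 40 - 38 = 2.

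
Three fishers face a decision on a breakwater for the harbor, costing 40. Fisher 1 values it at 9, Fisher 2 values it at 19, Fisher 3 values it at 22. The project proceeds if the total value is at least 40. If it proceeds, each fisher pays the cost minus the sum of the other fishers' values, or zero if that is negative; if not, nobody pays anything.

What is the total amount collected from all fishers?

21

Total value 50 ≥ cost 40, so it is built.
Fisher 1: others sum to 41; max(0, 40 - 41) = 0.
Fisher 2: others sum to 31; max(0, 40 - 31) = 9.
Fisher 3: others sum to 28; max(0, 40 - 28) = 12.
Total collected = 0 + 9 + 12 = 21.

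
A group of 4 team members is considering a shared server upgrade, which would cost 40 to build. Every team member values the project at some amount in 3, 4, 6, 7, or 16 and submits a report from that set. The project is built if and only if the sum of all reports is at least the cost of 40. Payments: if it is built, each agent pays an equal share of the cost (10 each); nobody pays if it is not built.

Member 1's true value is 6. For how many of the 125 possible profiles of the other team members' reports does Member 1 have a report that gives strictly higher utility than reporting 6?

6

Others report (3, 16, 16): truth gives -4; report 3 gives 0 > -4. Violating.
Others report (4, 16, 16): truth gives -4; report 3 gives 0 > -4. Violating.
Others report (16, 3, 16): truth gives -4; report 3 gives 0 > -4. Violating.
Others report (16, 4, 16): truth gives -4; report 3 gives 0 > -4. Violating.
Others report (3, 3, 3): truth gives 0; no alternative beats it.
Others report (3, 3, 4): truth gives 0; no alternative beats it.
(Checking all 125 profiles: 6 have a profitable deviation, 119 do not.)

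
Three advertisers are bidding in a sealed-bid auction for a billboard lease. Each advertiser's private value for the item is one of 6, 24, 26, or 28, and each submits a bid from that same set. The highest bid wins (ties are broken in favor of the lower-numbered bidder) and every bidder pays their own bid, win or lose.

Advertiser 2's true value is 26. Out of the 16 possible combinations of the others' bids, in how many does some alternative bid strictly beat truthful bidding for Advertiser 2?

Others bid (6, 6): truth gives 0; bid 24 gives 2 > 0. Violating.
Others bid (6, 24): truth gives 0; bid 24 gives 2 > 0. Violating.
Others bid (6, 28): truth gives -26; bid 28 gives -2 > -26. Violating.
Others bid (24, 28): truth gives -26; bid 28 gives -2 > -26. Violating.
Others bid (6, 26): truth gives 0; no alternative beats it.
Others bid (24, 6): truth gives 0; no alternative beats it.
(Checking all 16 profiles: 12 have a profitable deviation, 4 do not.)

12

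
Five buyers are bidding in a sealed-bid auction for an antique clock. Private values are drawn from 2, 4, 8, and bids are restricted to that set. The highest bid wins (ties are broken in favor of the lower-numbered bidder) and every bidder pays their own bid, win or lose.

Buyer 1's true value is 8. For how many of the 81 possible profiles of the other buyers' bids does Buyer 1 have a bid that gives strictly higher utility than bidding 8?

16

Others bid (2, 2, 2, 2): truth gives 0; bid 2 gives 6 > 0. Violating.
Others bid (2, 2, 2, 4): truth gives 0; bid 4 gives 4 > 0. Violating.
Others bid (2, 2, 4, 2): truth gives 0; bid 4 gives 4 > 0. Violating.
Others bid (2, 2, 4, 4): truth gives 0; bid 4 gives 4 > 0. Violating.
Others bid (2, 2, 2, 8): truth gives 0; no alternative beats it.
Others bid (2, 2, 4, 8): truth gives 0; no alternative beats it.
(Checking all 81 profiles: 16 have a profitable deviation, 65 do not.)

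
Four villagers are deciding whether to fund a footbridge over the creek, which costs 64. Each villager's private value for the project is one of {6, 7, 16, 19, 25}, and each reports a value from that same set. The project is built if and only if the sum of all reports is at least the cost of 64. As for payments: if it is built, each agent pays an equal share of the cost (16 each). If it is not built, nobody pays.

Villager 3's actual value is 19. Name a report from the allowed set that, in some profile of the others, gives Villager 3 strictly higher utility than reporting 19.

Suppose Villager 1 reports 6, Villager 2 reports 16 and Villager 4 reports 19.
Report 19: project not built, utility 0.
Report 25: project built, pays 16, utility 19 - 16 = 3.
So reporting 25 beats truth here (3 > 0).

25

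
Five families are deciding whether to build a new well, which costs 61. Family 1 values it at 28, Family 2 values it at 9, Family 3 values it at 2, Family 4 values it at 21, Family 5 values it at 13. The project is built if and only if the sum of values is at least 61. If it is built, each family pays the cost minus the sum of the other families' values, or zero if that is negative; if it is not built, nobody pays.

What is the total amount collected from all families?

26

Total value 73 ≥ cost 61, so it is built.
Family 1: others sum to 45; max(0, 61 - 45) = 16.
Family 2: others sum to 64; max(0, 61 - 64) = 0.
Family 3: others sum to 71; max(0, 61 - 71) = 0.
Family 4: others sum to 52; max(0, 61 - 52) = 9.
Family 5: others sum to 60; max(0, 61 - 60) = 1.
Total collected = 16 + 0 + 0 + 9 + 1 = 26.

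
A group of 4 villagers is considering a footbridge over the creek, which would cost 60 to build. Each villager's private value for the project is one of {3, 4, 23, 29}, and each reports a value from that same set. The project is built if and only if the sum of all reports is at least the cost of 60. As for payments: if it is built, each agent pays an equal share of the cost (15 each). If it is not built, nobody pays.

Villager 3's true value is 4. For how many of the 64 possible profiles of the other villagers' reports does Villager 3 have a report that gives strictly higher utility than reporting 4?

6

Others report (4, 23, 29): truth gives -11; report 3 gives 0 > -11. Violating.
Others report (4, 29, 23): truth gives -11; report 3 gives 0 > -11. Violating.
Others report (23, 4, 29): truth gives -11; report 3 gives 0 > -11. Violating.
Others report (23, 29, 4): truth gives -11; report 3 gives 0 > -11. Violating.
Others report (3, 3, 3): truth gives 0; no alternative beats it.
Others report (3, 3, 4): truth gives 0; no alternative beats it.
(Checking all 64 profiles: 6 have a profitable deviation, 58 do not.)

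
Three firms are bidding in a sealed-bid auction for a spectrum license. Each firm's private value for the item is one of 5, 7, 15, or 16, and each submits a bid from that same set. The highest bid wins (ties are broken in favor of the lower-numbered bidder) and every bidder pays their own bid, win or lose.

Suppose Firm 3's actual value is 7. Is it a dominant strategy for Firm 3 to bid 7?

No

Consider the case where Firm 1 bids 5 and Firm 2 bids 7.
Truthful bid 7: loses but pays 7, utility -7.
Bid 5 instead: loses but pays 5, utility -5.
Since -5 > -7, bidding 5 is strictly better here, so truthful bidding is not dominant.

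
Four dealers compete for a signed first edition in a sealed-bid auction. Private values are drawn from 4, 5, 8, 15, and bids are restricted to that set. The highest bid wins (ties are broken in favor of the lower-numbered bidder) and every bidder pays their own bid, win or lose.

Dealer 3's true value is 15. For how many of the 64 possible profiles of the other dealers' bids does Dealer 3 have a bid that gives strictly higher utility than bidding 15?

Others bid (4, 4, 4): truth gives 0; bid 5 gives 10 > 0. Violating.
Others bid (4, 4, 5): truth gives 0; bid 5 gives 10 > 0. Violating.
Others bid (4, 4, 8): truth gives 0; bid 8 gives 7 > 0. Violating.
Others bid (4, 5, 4): truth gives 0; bid 8 gives 7 > 0. Violating.
Others bid (4, 4, 15): truth gives 0; no alternative beats it.
Others bid (4, 5, 15): truth gives 0; no alternative beats it.
(Checking all 64 profiles: 40 have a profitable deviation, 24 do not.)

40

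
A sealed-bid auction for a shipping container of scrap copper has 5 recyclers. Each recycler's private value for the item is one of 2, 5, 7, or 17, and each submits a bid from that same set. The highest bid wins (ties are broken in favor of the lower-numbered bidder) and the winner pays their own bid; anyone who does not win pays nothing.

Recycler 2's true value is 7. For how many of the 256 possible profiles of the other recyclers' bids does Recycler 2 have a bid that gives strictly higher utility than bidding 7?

8

Others bid (2, 2, 2, 2): truth gives 0; bid 5 gives 2 > 0. Violating.
Others bid (2, 2, 2, 5): truth gives 0; bid 5 gives 2 > 0. Violating.
Others bid (2, 2, 5, 2): truth gives 0; bid 5 gives 2 > 0. Violating.
Others bid (2, 2, 5, 5): truth gives 0; bid 5 gives 2 > 0. Violating.
Others bid (2, 2, 2, 7): truth gives 0; no alternative beats it.
Others bid (2, 2, 2, 17): truth gives 0; no alternative beats it.
(Checking all 256 profiles: 8 have a profitable deviation, 248 do not.)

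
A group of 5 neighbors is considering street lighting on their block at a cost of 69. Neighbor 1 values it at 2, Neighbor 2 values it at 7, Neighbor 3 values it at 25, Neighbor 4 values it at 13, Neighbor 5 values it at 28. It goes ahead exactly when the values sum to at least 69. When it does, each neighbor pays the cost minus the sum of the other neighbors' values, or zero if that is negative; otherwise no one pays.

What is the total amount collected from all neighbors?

49

Total value 75 ≥ cost 69, so it is built.
Neighbor 1: others sum to 73; max(0, 69 - 73) = 0.
Neighbor 2: others sum to 68; max(0, 69 - 68) = 1.
Neighbor 3: others sum to 50; max(0, 69 - 50) = 19.
Neighbor 4: others sum to 62; max(0, 69 - 62) = 7.
Neighbor 5: others sum to 47; max(0, 69 - 47) = 22.
Total collected = 0 + 1 + 19 + 7 + 22 = 49.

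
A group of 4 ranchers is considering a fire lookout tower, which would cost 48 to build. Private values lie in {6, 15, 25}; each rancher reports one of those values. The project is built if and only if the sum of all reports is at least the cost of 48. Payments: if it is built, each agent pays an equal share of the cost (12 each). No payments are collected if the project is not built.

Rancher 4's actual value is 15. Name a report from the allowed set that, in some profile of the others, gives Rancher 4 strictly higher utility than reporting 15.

25

Suppose Rancher 1 reports 6, Rancher 2 reports 6 and Rancher 3 reports 15.
Report 15: project not built, utility 0.
Report 25: project built, pays 12, utility 15 - 12 = 3.
So reporting 25 beats truth here (3 > 0).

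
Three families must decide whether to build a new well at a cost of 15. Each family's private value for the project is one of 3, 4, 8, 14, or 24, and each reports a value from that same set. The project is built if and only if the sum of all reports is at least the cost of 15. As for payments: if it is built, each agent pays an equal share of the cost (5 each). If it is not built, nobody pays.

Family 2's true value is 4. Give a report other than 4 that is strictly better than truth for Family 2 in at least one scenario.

Suppose Family 1 reports 3 and Family 3 reports 8.
Report 4: project built, pays 5, utility 4 - 5 = -1.
Report 3: project not built, utility 0.
So reporting 3 beats truth here (0 > -1).

3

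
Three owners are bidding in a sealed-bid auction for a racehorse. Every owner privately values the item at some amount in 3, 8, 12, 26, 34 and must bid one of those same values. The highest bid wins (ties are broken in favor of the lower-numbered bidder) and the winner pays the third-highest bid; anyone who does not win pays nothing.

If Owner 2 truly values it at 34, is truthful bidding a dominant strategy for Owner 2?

Yes

Check each profile of the others' bids and compare truth against every alternative bid.
Others bid (3, 34): truth gives 31, best alternative gives 0.
Others bid (26, 3): truth gives 31, best alternative gives 0.
Others bid (8, 34): truth gives 26, best alternative gives 0.
Others bid (26, 8): truth gives 26, best alternative gives 0.
Others bid (12, 34): truth gives 22, best alternative gives 0.
Others bid (26, 12): truth gives 22, best alternative gives 0.
(Remaining 19 profiles checked similarly; truth is weakly best in each.)
In every case the truthful bid is at least as good as any alternative, so it is a dominant strategy.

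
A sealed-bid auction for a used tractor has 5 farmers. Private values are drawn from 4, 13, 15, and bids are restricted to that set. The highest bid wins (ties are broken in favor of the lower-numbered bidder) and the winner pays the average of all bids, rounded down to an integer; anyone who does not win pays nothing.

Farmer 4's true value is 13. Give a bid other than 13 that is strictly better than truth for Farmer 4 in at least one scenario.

15

Suppose Farmer 1 bids 4, Farmer 2 bids 4, Farmer 3 bids 4 and Farmer 5 bids 15.
Bid 13: loses, pays 0, utility 0.
Bid 15: wins, pays 8, utility 13 - 8 = 5.
So bidding 15 beats truth here (5 > 0).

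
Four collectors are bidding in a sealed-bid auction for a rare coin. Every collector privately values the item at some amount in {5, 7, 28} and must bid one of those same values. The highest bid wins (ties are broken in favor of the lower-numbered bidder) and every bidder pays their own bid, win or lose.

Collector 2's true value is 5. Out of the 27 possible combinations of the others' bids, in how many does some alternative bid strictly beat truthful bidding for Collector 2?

Others bid (5, 5, 5): truth gives -5; bid 7 gives -2 > -5. Violating.
Others bid (5, 5, 7): truth gives -5; bid 7 gives -2 > -5. Violating.
Others bid (5, 7, 5): truth gives -5; bid 7 gives -2 > -5. Violating.
Others bid (5, 7, 7): truth gives -5; bid 7 gives -2 > -5. Violating.
Others bid (5, 5, 28): truth gives -5; no alternative beats it.
Others bid (5, 7, 28): truth gives -5; no alternative beats it.
(Checking all 27 profiles: 4 have a profitable deviation, 23 do not.)

4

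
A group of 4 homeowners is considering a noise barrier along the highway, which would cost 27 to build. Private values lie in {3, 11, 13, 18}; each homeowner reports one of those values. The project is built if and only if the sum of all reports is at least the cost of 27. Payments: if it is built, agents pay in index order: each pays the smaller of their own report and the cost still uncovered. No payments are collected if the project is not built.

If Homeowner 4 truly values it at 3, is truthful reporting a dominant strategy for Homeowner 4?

Check each profile of the others' reports and compare truth against every alternative report.
Others report (3, 3, 11): truth gives 0, best alternative gives -7.
Others report (3, 11, 3): truth gives 0, best alternative gives -7.
Others report (11, 3, 3): truth gives 0, best alternative gives -7.
Others report (3, 3, 13): truth gives 0, best alternative gives -5.
Others report (3, 13, 3): truth gives 0, best alternative gives -5.
Others report (13, 3, 3): truth gives 0, best alternative gives -5.
(Remaining 58 profiles checked similarly; truth is weakly best in each.)
In every case the truthful report is at least as good as any alternative, so it is a dominant strategy.

Yes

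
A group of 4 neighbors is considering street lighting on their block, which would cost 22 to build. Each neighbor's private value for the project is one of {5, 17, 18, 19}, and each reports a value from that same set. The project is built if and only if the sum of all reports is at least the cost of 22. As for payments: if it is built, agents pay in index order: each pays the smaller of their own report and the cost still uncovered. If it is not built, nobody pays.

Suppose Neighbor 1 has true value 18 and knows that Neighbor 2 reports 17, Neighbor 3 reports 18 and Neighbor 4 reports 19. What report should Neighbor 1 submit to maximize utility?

Report 5: project built, pays 5, utility 18 - 5 = 13.
Report 17: project built, pays 17, utility 18 - 17 = 1.
Report 18: project built, pays 18, utility 18 - 18 = 0.
Report 19: project built, pays 19, utility 18 - 19 = -1.
The best choice is 5 with utility 13.

5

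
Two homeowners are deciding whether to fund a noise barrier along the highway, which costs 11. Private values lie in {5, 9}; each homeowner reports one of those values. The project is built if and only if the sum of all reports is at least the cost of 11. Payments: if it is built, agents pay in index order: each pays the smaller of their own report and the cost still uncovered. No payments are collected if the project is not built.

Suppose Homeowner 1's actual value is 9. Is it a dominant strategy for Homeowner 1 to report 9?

Consider the case where Homeowner 2 reports 9.
Truthful report 9: project built, pays 9, utility 9 - 9 = 0.
Report 5 instead: project built, pays 5, utility 9 - 5 = 4.
Since 4 > 0, reporting 5 is strictly better here, so truthful reporting is not dominant.

No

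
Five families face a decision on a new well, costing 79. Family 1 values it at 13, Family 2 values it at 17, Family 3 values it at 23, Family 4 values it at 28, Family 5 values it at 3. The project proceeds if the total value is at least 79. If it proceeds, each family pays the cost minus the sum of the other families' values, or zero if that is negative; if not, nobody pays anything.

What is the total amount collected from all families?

Total value 84 ≥ cost 79, so it is built.
Family 1: others sum to 71; max(0, 79 - 71) = 8.
Family 2: others sum to 67; max(0, 79 - 67) = 12.
Family 3: others sum to 61; max(0, 79 - 61) = 18.
Family 4: others sum to 56; max(0, 79 - 56) = 23.
Family 5: others sum to 81; max(0, 79 - 81) = 0.
Total collected = 8 + 12 + 18 + 23 + 0 = 61.

61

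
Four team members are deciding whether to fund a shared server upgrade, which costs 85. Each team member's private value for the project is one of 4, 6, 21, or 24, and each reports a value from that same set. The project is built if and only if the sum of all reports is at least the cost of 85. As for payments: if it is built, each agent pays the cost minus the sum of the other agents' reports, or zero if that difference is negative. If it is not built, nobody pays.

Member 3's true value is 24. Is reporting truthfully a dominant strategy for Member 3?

Check each profile of the others' reports and compare truth against every alternative report.
Others report (21, 21, 21): truth gives 2, best alternative gives 0.
Others report (24, 24, 24): truth gives 11, best alternative gives 11.
Others report (21, 24, 24): truth gives 8, best alternative gives 8.
Others report (24, 21, 24): truth gives 8, best alternative gives 8.
Others report (24, 24, 21): truth gives 8, best alternative gives 8.
Others report (21, 21, 24): truth gives 5, best alternative gives 5.
(Remaining 58 profiles checked similarly; truth is weakly best in each.)
In every case the truthful report is at least as good as any alternative, so it is a dominant strategy.

Yes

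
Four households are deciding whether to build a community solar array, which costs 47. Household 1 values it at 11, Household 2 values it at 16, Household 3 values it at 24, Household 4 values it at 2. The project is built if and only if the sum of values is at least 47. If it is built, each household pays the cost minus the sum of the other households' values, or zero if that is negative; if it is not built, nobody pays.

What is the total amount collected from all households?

33

Total value 53 ≥ cost 47, so it is built.
Household 1: others sum to 42; max(0, 47 - 42) = 5.
Household 2: others sum to 37; max(0, 47 - 37) = 10.
Household 3: others sum to 29; max(0, 47 - 29) = 18.
Household 4: others sum to 51; max(0, 47 - 51) = 0.
Total collected = 5 + 10 + 18 + 0 = 33.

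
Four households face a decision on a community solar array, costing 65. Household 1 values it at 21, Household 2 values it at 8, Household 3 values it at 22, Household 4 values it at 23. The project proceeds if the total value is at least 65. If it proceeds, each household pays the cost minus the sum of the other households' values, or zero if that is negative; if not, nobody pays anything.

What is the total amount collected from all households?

Total value 74 ≥ cost 65, so it is built.
Household 1: others sum to 53; max(0, 65 - 53) = 12.
Household 2: others sum to 66; max(0, 65 - 66) = 0.
Household 3: others sum to 52; max(0, 65 - 52) = 13.
Household 4: others sum to 51; max(0, 65 - 51) = 14.
Total collected = 12 + 0 + 13 + 14 = 39.

39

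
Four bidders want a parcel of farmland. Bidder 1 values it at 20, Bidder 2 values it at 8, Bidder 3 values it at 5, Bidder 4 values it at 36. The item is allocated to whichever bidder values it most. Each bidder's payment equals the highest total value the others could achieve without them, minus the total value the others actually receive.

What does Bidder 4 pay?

20

Bidder 4 has the highest value and receives the item.
Without Bidder 4, the item would go to the next-highest value, 20, so the others could achieve 20.
With Bidder 4 present and winning, the others receive nothing, so their total is 0.
Payment = 20 - 0 = 20.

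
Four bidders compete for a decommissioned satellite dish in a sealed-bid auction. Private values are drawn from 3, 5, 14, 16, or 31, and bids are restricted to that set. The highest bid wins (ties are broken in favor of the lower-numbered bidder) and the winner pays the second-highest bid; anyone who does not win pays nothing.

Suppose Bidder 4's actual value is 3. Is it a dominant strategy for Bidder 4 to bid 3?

Yes

Check each profile of the others' bids and compare truth against every alternative bid.
Others bid (3, 3, 3): truth gives 0, best alternative gives 0.
Others bid (3, 3, 5): truth gives 0, best alternative gives 0.
Others bid (3, 3, 14): truth gives 0, best alternative gives 0.
Others bid (3, 3, 16): truth gives 0, best alternative gives 0.
Others bid (3, 3, 31): truth gives 0, best alternative gives 0.
Others bid (3, 5, 3): truth gives 0, best alternative gives 0.
(Remaining 119 profiles checked similarly; truth is weakly best in each.)
In every case the truthful bid is at least as good as any alternative, so it is a dominant strategy.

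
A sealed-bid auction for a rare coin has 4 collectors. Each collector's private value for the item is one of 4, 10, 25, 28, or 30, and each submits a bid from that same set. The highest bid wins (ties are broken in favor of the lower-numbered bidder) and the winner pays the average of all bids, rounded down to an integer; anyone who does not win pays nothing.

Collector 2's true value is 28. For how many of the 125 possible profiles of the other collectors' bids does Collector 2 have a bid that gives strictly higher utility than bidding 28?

57

Others bid (4, 4, 4): truth gives 18; bid 10 gives 23 > 18. Violating.
Others bid (4, 4, 10): truth gives 17; bid 10 gives 21 > 17. Violating.
Others bid (4, 4, 25): truth gives 13; bid 25 gives 14 > 13. Violating.
Others bid (4, 4, 30): truth gives 0; bid 30 gives 11 > 0. Violating.
Others bid (4, 4, 28): truth gives 12; no alternative beats it.
Others bid (4, 10, 25): truth gives 12; no alternative beats it.
(Checking all 125 profiles: 57 have a profitable deviation, 68 do not.)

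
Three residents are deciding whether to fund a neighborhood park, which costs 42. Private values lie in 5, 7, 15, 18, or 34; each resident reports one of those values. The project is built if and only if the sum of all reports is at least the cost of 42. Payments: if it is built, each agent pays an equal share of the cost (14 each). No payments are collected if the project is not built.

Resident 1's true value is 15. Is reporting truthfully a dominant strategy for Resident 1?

No

Consider the case where Resident 2 reports 5 and Resident 3 reports 5.
Truthful report 15: project not built, utility 0.
Report 34 instead: project built, pays 14, utility 15 - 14 = 1.
Since 1 > 0, reporting 34 is strictly better here, so truthful reporting is not dominant.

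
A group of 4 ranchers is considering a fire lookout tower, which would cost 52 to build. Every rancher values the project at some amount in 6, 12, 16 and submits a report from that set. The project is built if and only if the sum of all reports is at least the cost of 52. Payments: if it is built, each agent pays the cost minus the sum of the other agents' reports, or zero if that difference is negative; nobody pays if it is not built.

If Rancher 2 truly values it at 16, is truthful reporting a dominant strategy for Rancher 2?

Check each profile of the others' reports and compare truth against every alternative report.
Others report (6, 16, 16): truth gives 2, best alternative gives 0.
Others report (16, 6, 16): truth gives 2, best alternative gives 0.
Others report (16, 16, 6): truth gives 2, best alternative gives 0.
Others report (16, 16, 16): truth gives 12, best alternative gives 12.
Others report (12, 16, 16): truth gives 8, best alternative gives 8.
Others report (16, 12, 16): truth gives 8, best alternative gives 8.
(Remaining 21 profiles checked similarly; truth is weakly best in each.)
In every case the truthful report is at least as good as any alternative, so it is a dominant strategy.

Yes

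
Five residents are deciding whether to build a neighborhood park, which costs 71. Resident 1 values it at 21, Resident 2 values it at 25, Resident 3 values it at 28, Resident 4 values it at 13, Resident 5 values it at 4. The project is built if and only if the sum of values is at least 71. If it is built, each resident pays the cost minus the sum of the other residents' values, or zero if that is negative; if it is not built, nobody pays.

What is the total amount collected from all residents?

14

Total value 91 ≥ cost 71, so it is built.
Resident 1: others sum to 70; max(0, 71 - 70) = 1.
Resident 2: others sum to 66; max(0, 71 - 66) = 5.
Resident 3: others sum to 63; max(0, 71 - 63) = 8.
Resident 4: others sum to 78; max(0, 71 - 78) = 0.
Resident 5: others sum to 87; max(0, 71 - 87) = 0.
Total collected = 1 + 5 + 8 + 0 + 0 = 14.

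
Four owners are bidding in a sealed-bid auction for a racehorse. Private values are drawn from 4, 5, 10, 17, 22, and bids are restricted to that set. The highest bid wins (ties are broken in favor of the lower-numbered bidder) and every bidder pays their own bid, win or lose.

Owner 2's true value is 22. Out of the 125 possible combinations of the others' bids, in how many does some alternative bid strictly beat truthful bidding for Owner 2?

73

Others bid (4, 4, 4): truth gives 0; bid 5 gives 17 > 0. Violating.
Others bid (4, 4, 5): truth gives 0; bid 5 gives 17 > 0. Violating.
Others bid (4, 4, 10): truth gives 0; bid 10 gives 12 > 0. Violating.
Others bid (4, 4, 17): truth gives 0; bid 17 gives 5 > 0. Violating.
Others bid (4, 4, 22): truth gives 0; no alternative beats it.
Others bid (4, 5, 22): truth gives 0; no alternative beats it.
(Checking all 125 profiles: 73 have a profitable deviation, 52 do not.)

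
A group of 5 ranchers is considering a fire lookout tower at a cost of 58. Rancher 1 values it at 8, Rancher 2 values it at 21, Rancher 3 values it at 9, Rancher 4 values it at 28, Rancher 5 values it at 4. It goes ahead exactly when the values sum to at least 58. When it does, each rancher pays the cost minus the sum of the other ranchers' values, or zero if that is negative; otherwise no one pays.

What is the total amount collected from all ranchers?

Total value 70 ≥ cost 58, so it is built.
Rancher 1: others sum to 62; max(0, 58 - 62) = 0.
Rancher 2: others sum to 49; max(0, 58 - 49) = 9.
Rancher 3: others sum to 61; max(0, 58 - 61) = 0.
Rancher 4: others sum to 42; max(0, 58 - 42) = 16.
Rancher 5: others sum to 66; max(0, 58 - 66) = 0.
Total collected = 0 + 9 + 0 + 16 + 0 = 25.

25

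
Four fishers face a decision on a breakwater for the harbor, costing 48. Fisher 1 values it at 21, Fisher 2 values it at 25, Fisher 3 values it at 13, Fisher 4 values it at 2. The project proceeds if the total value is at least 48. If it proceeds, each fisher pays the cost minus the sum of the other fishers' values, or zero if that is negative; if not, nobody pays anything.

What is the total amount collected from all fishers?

Total value 61 ≥ cost 48, so it is built.
Fisher 1: others sum to 40; max(0, 48 - 40) = 8.
Fisher 2: others sum to 36; max(0, 48 - 36) = 12.
Fisher 3: others sum to 48; max(0, 48 - 48) = 0.
Fisher 4: others sum to 59; max(0, 48 - 59) = 0.
Total collected = 8 + 12 + 0 + 0 = 20.

20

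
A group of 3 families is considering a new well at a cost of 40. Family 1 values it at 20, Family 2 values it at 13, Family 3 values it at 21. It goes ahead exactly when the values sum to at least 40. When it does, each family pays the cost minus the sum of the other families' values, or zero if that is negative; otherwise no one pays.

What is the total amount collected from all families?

Total value 54 ≥ cost 40, so it is built.
Family 1: others sum to 34; max(0, 40 - 34) = 6.
Family 2: others sum to 41; max(0, 40 - 41) = 0.
Family 3: others sum to 33; max(0, 40 - 33) = 7.
Total collected = 6 + 0 + 7 = 13.

13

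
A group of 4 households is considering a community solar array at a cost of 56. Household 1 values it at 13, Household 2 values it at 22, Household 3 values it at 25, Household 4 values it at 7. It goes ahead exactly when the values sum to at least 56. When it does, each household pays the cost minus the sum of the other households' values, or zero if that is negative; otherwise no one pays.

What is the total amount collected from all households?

27

Total value 67 ≥ cost 56, so it is built.
Household 1: others sum to 54; max(0, 56 - 54) = 2.
Household 2: others sum to 45; max(0, 56 - 45) = 11.
Household 3: others sum to 42; max(0, 56 - 42) = 14.
Household 4: others sum to 60; max(0, 56 - 60) = 0.
Total collected = 2 + 11 + 14 + 0 = 27.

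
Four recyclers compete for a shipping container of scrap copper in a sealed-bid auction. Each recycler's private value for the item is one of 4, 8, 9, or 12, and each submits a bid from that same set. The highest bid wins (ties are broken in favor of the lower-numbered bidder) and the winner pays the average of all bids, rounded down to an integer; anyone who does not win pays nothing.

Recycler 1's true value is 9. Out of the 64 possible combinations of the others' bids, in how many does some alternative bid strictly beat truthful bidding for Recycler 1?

4

Others bid (4, 4, 4): truth gives 4; bid 4 gives 5 > 4. Violating.
Others bid (4, 4, 12): truth gives 0; bid 12 gives 1 > 0. Violating.
Others bid (4, 12, 4): truth gives 0; bid 12 gives 1 > 0. Violating.
Others bid (12, 4, 4): truth gives 0; bid 12 gives 1 > 0. Violating.
Others bid (4, 4, 8): truth gives 3; no alternative beats it.
Others bid (4, 4, 9): truth gives 3; no alternative beats it.
(Checking all 64 profiles: 4 have a profitable deviation, 60 do not.)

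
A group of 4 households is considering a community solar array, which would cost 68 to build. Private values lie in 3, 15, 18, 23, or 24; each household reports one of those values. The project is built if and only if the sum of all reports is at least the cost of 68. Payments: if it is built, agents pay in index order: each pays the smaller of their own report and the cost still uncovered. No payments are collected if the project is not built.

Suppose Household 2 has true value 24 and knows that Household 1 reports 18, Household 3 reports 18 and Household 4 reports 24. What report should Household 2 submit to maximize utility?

15

Report 3: project not built, utility 0.
Report 15: project built, pays 15, utility 24 - 15 = 9.
Report 18: project built, pays 18, utility 24 - 18 = 6.
Report 23: project built, pays 23, utility 24 - 23 = 1.
Report 24: project built, pays 24, utility 24 - 24 = 0.
The best choice is 15 with utility 9.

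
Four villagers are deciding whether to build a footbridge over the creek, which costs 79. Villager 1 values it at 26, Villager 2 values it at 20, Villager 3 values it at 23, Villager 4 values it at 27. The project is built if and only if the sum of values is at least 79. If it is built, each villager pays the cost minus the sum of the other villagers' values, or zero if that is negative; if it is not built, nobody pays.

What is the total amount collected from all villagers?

Total value 96 ≥ cost 79, so it is built.
Villager 1: others sum to 70; max(0, 79 - 70) = 9.
Villager 2: others sum to 76; max(0, 79 - 76) = 3.
Villager 3: others sum to 73; max(0, 79 - 73) = 6.
Villager 4: others sum to 69; max(0, 79 - 69) = 10.
Total collected = 9 + 3 + 6 + 10 = 28.

28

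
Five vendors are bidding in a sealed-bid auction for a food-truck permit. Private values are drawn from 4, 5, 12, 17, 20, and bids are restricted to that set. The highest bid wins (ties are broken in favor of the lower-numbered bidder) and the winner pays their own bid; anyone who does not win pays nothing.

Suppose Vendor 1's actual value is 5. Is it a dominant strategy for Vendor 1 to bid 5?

Consider the case where Vendor 2 bids 4, Vendor 3 bids 4, Vendor 4 bids 4 and Vendor 5 bids 4.
Truthful bid 5: wins, pays 5, utility 5 - 5 = 0.
Bid 4 instead: wins, pays 4, utility 5 - 4 = 1.
Since 1 > 0, bidding 4 is strictly better here, so truthful bidding is not dominant.

No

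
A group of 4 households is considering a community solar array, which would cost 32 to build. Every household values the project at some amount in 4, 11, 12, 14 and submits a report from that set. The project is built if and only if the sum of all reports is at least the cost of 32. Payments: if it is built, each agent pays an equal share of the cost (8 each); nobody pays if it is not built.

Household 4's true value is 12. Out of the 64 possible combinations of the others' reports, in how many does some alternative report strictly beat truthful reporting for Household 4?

3

Others report (4, 4, 11): truth gives 0; report 14 gives 4 > 0. Violating.
Others report (4, 11, 4): truth gives 0; report 14 gives 4 > 0. Violating.
Others report (11, 4, 4): truth gives 0; report 14 gives 4 > 0. Violating.
Others report (4, 4, 4): truth gives 0; no alternative beats it.
Others report (4, 4, 12): truth gives 4; no alternative beats it.
(Checking all 64 profiles: 3 have a profitable deviation, 61 do not.)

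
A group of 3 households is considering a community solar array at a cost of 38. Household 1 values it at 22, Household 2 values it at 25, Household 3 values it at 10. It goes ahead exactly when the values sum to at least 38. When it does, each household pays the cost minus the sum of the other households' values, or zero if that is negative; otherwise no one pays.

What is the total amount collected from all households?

9

Total value 57 ≥ cost 38, so it is built.
Household 1: others sum to 35; max(0, 38 - 35) = 3.
Household 2: others sum to 32; max(0, 38 - 32) = 6.
Household 3: others sum to 47; max(0, 38 - 47) = 0.
Total collected = 3 + 6 + 0 = 9.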